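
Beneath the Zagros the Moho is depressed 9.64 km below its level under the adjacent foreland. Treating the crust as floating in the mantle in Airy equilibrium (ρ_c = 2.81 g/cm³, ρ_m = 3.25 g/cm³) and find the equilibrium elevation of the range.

1.51 km

In Airy isostatic equilibrium: ρ_c h = (ρ_m − ρ_c) r.
h = r (ρ_m − ρ_c) / ρ_c = 9.64 km × (3.25 − 2.81) / 2.81 = 1.51 km.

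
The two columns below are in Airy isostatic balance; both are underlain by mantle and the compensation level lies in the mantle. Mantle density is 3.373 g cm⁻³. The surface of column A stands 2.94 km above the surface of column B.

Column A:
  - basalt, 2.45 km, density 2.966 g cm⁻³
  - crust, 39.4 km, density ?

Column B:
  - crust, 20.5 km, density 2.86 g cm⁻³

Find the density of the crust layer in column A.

2.88 g cm⁻³

Take the compensation level at the base of the deeper column (depth z_c below the surface of column A) and equate Σ ρ_i t_i down to z_c; mantle fills any gap and the z_c terms cancel.
Column A: 2.45×2.966 + 39.4×ρ + (z_c − 41.85)×3.373
Column B: 2.94×0 + 20.5×2.86 + (z_c − 2.94 − 20.5)×3.373
The z_c×3.373 term appears on both sides and cancels. Collect the known terms of each column as K = Σ(ρt)_known − 3.373 × (depth of known layers): K_A = 7.2667 − 3.373×41.85 = −133.89335; K_B = 58.63 − 3.373×(2.94 + 20.5) = −20.43312.
Balance: K_A + 39.4×ρ = K_B, so ρ = (K_B − K_A)/39.4 = 113.46/39.4 = 2.88 g cm⁻³.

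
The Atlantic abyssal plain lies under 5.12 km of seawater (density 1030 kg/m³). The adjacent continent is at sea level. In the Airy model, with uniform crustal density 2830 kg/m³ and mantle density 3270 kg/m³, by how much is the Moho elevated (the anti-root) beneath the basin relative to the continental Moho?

20.9 km

For local isostatic compensation: replacing crust with seawater at the top is compensated by replacing crust with mantle at the base: d (ρ_c − ρ_w) = a (ρ_m − ρ_c).
a = d (ρ_c − ρ_w)/(ρ_m − ρ_c) = 5.12 km × 1800/440 = 20.9 km.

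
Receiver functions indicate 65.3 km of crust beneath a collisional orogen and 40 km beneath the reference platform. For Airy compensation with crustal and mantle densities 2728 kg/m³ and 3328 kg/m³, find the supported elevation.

Excess crust Δ = 65.3 km − 40 km = 25.3 km, split between elevation h and root r with h + r = Δ.
Airy balance ρ_c h = (ρ_m − ρ_c) r gives r = h ρ_c/(ρ_m − ρ_c), so h (1 + ρ_c/(ρ_m − ρ_c)) = Δ, i.e. h = Δ (ρ_m − ρ_c)/ρ_m.
h = 25.3 km × 600/3328 = 4.56 km.

4.56 km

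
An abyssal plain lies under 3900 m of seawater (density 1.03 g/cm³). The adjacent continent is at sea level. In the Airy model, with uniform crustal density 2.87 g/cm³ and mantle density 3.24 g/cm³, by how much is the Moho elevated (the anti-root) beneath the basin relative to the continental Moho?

19400 m

Balancing pressure at the compensation depth: replacing crust with seawater at the top is compensated by replacing crust with mantle at the base: d (ρ_c − ρ_w) = a (ρ_m − ρ_c).
a = d (ρ_c − ρ_w)/(ρ_m − ρ_c) = 3900 m × 1.84/0.37 = 19400 m.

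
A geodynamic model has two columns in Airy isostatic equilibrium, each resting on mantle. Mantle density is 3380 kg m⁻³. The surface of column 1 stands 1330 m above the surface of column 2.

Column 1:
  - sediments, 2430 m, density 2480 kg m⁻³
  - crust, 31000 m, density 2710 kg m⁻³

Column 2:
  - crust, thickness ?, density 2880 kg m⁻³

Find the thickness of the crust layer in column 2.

Take the compensation level at the base of the deeper column (depth z_c below the surface of column 1) and equate Σ ρ_i t_i down to z_c; mantle fills any gap and the z_c terms cancel.
Column 1: 2430×2480 + 31000×2710 + (z_c − 33430)×3380
Column 2: 1330×0 + x×2880 + (z_c − 1330 − 0 − x)×3380
The z_c×3380 term appears on both sides and cancels. Collect the known terms of each column as K = Σ(ρt)_known − 3380 × (depth of known layers): K_1 = 90036400 − 3380×33430 = −22957000; K_2 = 0 − 3380×(1330 + 0) = −4495400.
Balance: K_1 = K_2 − x×(3380 − 2880), so x = (K_2 − K_1)/(3380 − 2880) = 18461600/500 = 36900 m.

36900 m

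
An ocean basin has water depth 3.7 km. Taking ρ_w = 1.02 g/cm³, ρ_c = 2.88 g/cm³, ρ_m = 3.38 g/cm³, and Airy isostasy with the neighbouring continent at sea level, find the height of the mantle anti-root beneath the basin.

13.8 km

Isostatic balance requires: replacing crust with seawater at the top is compensated by replacing crust with mantle at the base: d (ρ_c − ρ_w) = a (ρ_m − ρ_c).
a = d (ρ_c − ρ_w)/(ρ_m − ρ_c) = 3.7 km × 1.86/0.5 = 13.8 km.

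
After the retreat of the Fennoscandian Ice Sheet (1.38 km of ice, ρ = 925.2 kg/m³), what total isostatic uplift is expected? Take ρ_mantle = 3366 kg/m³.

0.379 km

Removing the load lets mantle flow back in; uplift u satisfies ρ_ice t = ρ_m u.
u = t ρ_ice/ρ_m = 1.38 km × 925.2/3366 = 0.379 km.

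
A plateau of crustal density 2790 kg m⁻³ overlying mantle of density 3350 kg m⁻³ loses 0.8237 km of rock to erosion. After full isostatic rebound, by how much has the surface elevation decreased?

0.138 km

Rebound u = e ρ_c/ρ_m = 0.8237 km × 2790/3350 = 0.686 km.
Net surface drop = e − u = 0.8237 km − 0.686 km = e (ρ_m − ρ_c)/ρ_m = 0.138 km.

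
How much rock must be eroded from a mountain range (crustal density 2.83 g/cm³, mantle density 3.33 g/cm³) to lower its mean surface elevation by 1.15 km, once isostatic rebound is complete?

7.66 km

Net drop Δ = e − u = e − e ρ_c/ρ_m = e (ρ_m − ρ_c)/ρ_m.
e = Δ ρ_m/(ρ_m − ρ_c) = 1.15 km × 3.33/0.5 = 7.66 km.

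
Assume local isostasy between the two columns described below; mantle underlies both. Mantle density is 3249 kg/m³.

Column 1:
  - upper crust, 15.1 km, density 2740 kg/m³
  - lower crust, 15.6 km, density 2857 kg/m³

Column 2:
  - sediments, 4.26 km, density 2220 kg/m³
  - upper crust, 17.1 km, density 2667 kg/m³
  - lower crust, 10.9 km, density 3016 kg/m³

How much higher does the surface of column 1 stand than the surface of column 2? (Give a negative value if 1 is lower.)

−0.946 km

For any compensation level in the mantle, the mantle terms cancel and isostasy reduces to e = (Σt_1 − Σt_2) − (Σ(ρt)_1 − Σ(ρt)_2) / ρ_m.
Σt_1 = 30.7 km; Σt_2 = 32.26 km; Σ(ρt)_1 = 85943.2; Σ(ρt)_2 = 87937.3 (in km·kg/m³).
e = (30.7 − 32.26) − (85943.2 − 87937.3) / 3249 = −0.946 km.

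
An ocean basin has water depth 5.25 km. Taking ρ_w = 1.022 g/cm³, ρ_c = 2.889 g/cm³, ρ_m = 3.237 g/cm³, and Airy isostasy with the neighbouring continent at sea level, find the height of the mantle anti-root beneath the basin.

28.2 km

In Airy isostatic equilibrium: replacing crust with seawater at the top is compensated by replacing crust with mantle at the base: d (ρ_c − ρ_w) = a (ρ_m − ρ_c).
a = d (ρ_c − ρ_w)/(ρ_m − ρ_c) = 5.25 km × 1.867/0.348 = 28.2 km.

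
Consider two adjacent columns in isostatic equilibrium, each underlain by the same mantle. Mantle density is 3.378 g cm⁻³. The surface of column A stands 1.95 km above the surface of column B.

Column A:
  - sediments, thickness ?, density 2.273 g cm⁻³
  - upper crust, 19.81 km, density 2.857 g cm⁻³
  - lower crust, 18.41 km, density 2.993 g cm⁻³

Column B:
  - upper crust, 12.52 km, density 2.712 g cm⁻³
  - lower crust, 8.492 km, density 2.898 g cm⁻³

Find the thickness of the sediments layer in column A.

1.44 km

Take the compensation level at the base of the deeper column (depth z_c below the surface of column A) and equate Σ ρ_i t_i down to z_c; mantle fills any gap and the z_c terms cancel.
Column A: x×2.273 + 19.81×2.857 + 18.41×2.993 + (z_c − 38.22 − x)×3.378
Column B: 1.95×0 + 12.52×2.712 + 8.492×2.898 + (z_c − 1.95 − 21.012)×3.378
The z_c×3.378 term appears on both sides and cancels. Collect the known terms of each column as K = Σ(ρt)_known − 3.378 × (depth of known layers): K_A = 111.6983 − 3.378×38.22 = −17.40886; K_B = 58.564056 − 3.378×(1.95 + 21.012) = −19.00158.
Balance: K_A − x×(3.378 − 2.273) = K_B, so x = (K_A − K_B)/(3.378 − 2.273) = 1.59272/1.105 = 1.44 km.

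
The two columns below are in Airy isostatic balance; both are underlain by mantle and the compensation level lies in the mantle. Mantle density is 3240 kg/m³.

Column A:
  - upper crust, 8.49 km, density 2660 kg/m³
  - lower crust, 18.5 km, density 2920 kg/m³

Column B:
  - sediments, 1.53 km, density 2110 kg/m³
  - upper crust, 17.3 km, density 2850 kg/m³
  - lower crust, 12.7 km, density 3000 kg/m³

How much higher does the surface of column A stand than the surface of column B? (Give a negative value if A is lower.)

−0.21 km

For any compensation level in the mantle, the mantle terms cancel and isostasy reduces to e = (Σt_A − Σt_B) − (Σ(ρt)_A − Σ(ρt)_B) / ρ_m.
Σt_A = 26.99 km; Σt_B = 31.53 km; Σ(ρt)_A = 76603.4; Σ(ρt)_B = 90633.3 (in km·kg/m³).
e = (26.99 − 31.53) − (76603.4 − 90633.3) / 3240 = −0.21 km.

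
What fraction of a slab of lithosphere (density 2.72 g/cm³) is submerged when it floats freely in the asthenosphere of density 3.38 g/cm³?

Submerged fraction = ρ_obj/ρ_fluid = 2.72/3.38 = 80.5%.

80.5%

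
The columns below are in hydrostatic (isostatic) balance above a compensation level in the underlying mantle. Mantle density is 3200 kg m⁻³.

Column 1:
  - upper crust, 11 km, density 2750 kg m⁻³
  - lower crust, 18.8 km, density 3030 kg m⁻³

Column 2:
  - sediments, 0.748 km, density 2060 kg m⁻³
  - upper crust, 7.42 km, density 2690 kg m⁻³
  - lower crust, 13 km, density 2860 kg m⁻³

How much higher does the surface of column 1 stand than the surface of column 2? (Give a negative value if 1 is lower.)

−0.285 km

For any compensation level in the mantle, the mantle terms cancel and isostasy reduces to e = (Σt_1 − Σt_2) − (Σ(ρt)_1 − Σ(ρt)_2) / ρ_m.
Σt_1 = 29.8 km; Σt_2 = 21.168 km; Σ(ρt)_1 = 87214; Σ(ρt)_2 = 58680.68 (in km·kg m⁻³).
e = (29.8 − 21.168) − (87214 − 58680.68) / 3200 = −0.285 km.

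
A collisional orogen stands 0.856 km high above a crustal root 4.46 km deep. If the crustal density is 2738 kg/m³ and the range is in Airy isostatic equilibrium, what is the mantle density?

3260 kg/m³

Airy balance: ρ_c h = (ρ_m − ρ_c) r → ρ_m = ρ_c (1 + h/r).
ρ_m = 2738 × (1 + 0.856 km/4.46 km) = 3260 kg/m³.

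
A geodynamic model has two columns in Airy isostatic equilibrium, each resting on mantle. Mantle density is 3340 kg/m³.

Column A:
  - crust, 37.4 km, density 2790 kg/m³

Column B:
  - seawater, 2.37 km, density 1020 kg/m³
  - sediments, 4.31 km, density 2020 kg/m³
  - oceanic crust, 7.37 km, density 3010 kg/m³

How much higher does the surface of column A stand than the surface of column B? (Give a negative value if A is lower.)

2.08 km

For any compensation level in the mantle, the mantle terms cancel and isostasy reduces to e = (Σt_A − Σt_B) − (Σ(ρt)_A − Σ(ρt)_B) / ρ_m.
Σt_A = 37.4 km; Σt_B = 14.05 km; Σ(ρt)_A = 104346; Σ(ρt)_B = 33307.3 (in km·kg/m³).
e = (37.4 − 14.05) − (104346 − 33307.3) / 3340 = 2.08 km.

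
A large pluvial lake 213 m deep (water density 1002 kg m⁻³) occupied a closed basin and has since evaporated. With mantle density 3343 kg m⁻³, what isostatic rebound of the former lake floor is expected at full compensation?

u = d ρ_w/ρ_m = 213 m × 1002/3343 = 63.8 m.

63.8 m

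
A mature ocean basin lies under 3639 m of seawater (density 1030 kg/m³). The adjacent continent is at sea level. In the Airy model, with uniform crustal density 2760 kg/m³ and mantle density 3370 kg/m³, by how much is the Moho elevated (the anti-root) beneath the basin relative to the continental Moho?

For local isostatic compensation: replacing crust with seawater at the top is compensated by replacing crust with mantle at the base: d (ρ_c − ρ_w) = a (ρ_m − ρ_c).
a = d (ρ_c − ρ_w)/(ρ_m − ρ_c) = 3639 m × 1730/610 = 10300 m.

10300 m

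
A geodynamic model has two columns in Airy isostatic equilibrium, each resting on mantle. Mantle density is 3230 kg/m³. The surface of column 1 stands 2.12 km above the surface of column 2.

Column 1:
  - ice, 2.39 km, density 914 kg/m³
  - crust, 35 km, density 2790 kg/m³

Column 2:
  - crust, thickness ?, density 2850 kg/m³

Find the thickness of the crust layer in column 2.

Take the compensation level at the base of the deeper column (depth z_c below the surface of column 1) and equate Σ ρ_i t_i down to z_c; mantle fills any gap and the z_c terms cancel.
Column 1: 2.39×914 + 35×2790 + (z_c − 37.39)×3230
Column 2: 2.12×0 + x×2850 + (z_c − 2.12 − 0 − x)×3230
The z_c×3230 term appears on both sides and cancels. Collect the known terms of each column as K = Σ(ρt)_known − 3230 × (depth of known layers): K_1 = 99834.46 − 3230×37.39 = −20935.24; K_2 = 0 − 3230×(2.12 + 0) = −6847.6.
Balance: K_1 = K_2 − x×(3230 − 2850), so x = (K_2 − K_1)/(3230 − 2850) = 14087.6/380 = 37.1 km.

37.1 km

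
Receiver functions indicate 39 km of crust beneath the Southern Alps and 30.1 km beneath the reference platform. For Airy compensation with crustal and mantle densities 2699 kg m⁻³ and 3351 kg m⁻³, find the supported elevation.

1.73 km

Excess crust Δ = 39 km − 30.1 km = 8.9 km, split between elevation h and root r with h + r = Δ.
Airy balance ρ_c h = (ρ_m − ρ_c) r gives r = h ρ_c/(ρ_m − ρ_c), so h (1 + ρ_c/(ρ_m − ρ_c)) = Δ, i.e. h = Δ (ρ_m − ρ_c)/ρ_m.
h = 8.9 km × 652/3351 = 1.73 km.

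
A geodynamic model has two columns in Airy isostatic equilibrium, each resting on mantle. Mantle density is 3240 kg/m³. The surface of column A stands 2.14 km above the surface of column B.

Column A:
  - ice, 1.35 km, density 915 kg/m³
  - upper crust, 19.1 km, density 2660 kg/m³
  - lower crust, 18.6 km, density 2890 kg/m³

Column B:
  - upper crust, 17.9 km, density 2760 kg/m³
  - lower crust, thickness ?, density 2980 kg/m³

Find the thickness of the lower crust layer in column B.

Take the compensation level at the base of the deeper column (depth z_c below the surface of column A) and equate Σ ρ_i t_i down to z_c; mantle fills any gap and the z_c terms cancel.
Column A: 1.35×915 + 19.1×2660 + 18.6×2890 + (z_c − 39.05)×3240
Column B: 2.14×0 + 17.9×2760 + x×2980 + (z_c − 2.14 − 17.9 − x)×3240
The z_c×3240 term appears on both sides and cancels. Collect the known terms of each column as K = Σ(ρt)_known − 3240 × (depth of known layers): K_A = 105795.25 − 3240×39.05 = −20726.75; K_B = 49404 − 3240×(2.14 + 17.9) = −15525.6.
Balance: K_A = K_B − x×(3240 − 2980), so x = (K_B − K_A)/(3240 − 2980) = 5201.15/260 = 20 km.

20 km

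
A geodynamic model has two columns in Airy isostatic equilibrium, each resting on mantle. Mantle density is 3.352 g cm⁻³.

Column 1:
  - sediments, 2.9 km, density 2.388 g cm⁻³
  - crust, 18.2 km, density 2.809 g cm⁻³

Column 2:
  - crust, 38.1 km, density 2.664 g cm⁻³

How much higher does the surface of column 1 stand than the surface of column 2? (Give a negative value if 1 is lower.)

−4.04 km

For any compensation level in the mantle, the mantle terms cancel and isostasy reduces to e = (Σt_1 − Σt_2) − (Σ(ρt)_1 − Σ(ρt)_2) / ρ_m.
Σt_1 = 21.1 km; Σt_2 = 38.1 km; Σ(ρt)_1 = 58.049; Σ(ρt)_2 = 101.4984 (in km·g cm⁻³).
e = (21.1 − 38.1) − (58.049 − 101.4984) / 3.352 = −4.04 km.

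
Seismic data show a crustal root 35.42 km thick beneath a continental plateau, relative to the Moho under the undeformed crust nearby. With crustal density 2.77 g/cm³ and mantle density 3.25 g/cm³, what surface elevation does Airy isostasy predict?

By Archimedes' principle applied to the lithosphere: ρ_c h = (ρ_m − ρ_c) r.
h = r (ρ_m − ρ_c) / ρ_c = 35.42 km × (3.25 − 2.77) / 2.77 = 6.14 km.

6.14 km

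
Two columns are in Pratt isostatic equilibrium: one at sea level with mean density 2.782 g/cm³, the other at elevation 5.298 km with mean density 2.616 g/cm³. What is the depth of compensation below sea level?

ρ_ref D = ρ (D + h) → D (ρ_ref − ρ) = ρ h.
D = ρ h/(ρ_ref − ρ) = 2.616 × 5.298 km/(2.782 − 2.616) = 83.5 km.

83.5 km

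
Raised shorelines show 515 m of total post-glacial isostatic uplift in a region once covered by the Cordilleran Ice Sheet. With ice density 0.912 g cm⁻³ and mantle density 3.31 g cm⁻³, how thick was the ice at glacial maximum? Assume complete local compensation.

1870 m

u = t ρ_ice/ρ_m → t = u ρ_m/ρ_ice = 515 m × 3.31/0.912 = 1870 m.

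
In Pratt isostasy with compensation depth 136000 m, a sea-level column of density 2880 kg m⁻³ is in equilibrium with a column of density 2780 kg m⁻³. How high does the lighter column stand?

4890 m

ρ_ref D = ρ (D + h) → h = D (ρ_ref − ρ)/ρ.
h = 136000 m × (2880 − 2780)/2780 = 4890 m.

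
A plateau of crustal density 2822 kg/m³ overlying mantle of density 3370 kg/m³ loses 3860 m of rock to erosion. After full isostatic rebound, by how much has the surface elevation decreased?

628 m

Rebound u = e ρ_c/ρ_m = 3860 m × 2822/3370 = 3232 m.
Net surface drop = e − u = 3860 m − 3232 m = e (ρ_m − ρ_c)/ρ_m = 628 m.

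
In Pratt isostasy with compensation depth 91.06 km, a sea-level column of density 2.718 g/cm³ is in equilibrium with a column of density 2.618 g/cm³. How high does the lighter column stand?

3.48 km

ρ_ref D = ρ (D + h) → h = D (ρ_ref − ρ)/ρ.
h = 91.06 km × (2.718 − 2.618)/2.618 = 3.48 km.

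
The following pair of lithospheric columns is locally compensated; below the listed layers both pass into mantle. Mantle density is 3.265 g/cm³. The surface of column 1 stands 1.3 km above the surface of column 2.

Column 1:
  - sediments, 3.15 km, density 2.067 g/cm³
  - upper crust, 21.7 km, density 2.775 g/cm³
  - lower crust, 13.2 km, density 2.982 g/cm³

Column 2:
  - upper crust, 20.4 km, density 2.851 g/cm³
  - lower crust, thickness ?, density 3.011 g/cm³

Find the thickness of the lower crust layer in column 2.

Take the compensation level at the base of the deeper column (depth z_c below the surface of column 1) and equate Σ ρ_i t_i down to z_c; mantle fills any gap and the z_c terms cancel.
Column 1: 3.15×2.067 + 21.7×2.775 + 13.2×2.982 + (z_c − 38.05)×3.265
Column 2: 1.3×0 + 20.4×2.851 + x×3.011 + (z_c − 1.3 − 20.4 − x)×3.265
The z_c×3.265 term appears on both sides and cancels. Collect the known terms of each column as K = Σ(ρt)_known − 3.265 × (depth of known layers): K_1 = 106.09095 − 3.265×38.05 = −18.1423; K_2 = 58.1604 − 3.265×(1.3 + 20.4) = −12.6901.
Balance: K_1 = K_2 − x×(3.265 − 3.011), so x = (K_2 − K_1)/(3.265 − 3.011) = 5.4522/0.254 = 21.5 km.

21.5 km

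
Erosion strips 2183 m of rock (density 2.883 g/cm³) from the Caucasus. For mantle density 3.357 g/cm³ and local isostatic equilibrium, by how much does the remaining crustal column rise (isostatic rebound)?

1870 m

Unloading: uplift u = e ρ_c/ρ_m = 2183 m × 2.883/3.357 = 1870 m.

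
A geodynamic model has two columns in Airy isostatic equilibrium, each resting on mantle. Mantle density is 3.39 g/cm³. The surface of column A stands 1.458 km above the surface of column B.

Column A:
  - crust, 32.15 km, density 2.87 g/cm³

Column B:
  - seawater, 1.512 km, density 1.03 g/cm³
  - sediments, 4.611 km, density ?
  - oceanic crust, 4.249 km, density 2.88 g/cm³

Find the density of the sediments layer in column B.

2.08 g/cm³

Take the compensation level at the base of the deeper column (depth z_c below the surface of column A) and equate Σ ρ_i t_i down to z_c; mantle fills any gap and the z_c terms cancel.
Column A: 32.15×2.87 + (z_c − 32.15)×3.39
Column B: 1.458×0 + 1.512×1.03 + 4.611×ρ + 4.249×2.88 + (z_c − 1.458 − 10.372)×3.39
The z_c×3.39 term appears on both sides and cancels. Collect the known terms of each column as K = Σ(ρt)_known − 3.39 × (depth of known layers): K_A = 92.2705 − 3.39×32.15 = −16.718; K_B = 13.79448 − 3.39×(1.458 + 10.372) = −26.30922.
Balance: K_A = K_B + 4.611×ρ, so ρ = (K_A − K_B)/4.611 = 9.59122/4.611 = 2.08 g/cm³.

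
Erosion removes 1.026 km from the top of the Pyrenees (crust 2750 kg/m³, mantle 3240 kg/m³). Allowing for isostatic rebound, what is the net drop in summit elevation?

0.155 km

Rebound u = e ρ_c/ρ_m = 1.026 km × 2750/3240 = 0.8708 km.
Net surface drop = e − u = 1.026 km − 0.8708 km = e (ρ_m − ρ_c)/ρ_m = 0.155 km.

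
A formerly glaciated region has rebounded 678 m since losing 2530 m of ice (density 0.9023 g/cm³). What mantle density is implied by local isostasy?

3.37 g/cm³

ρ_m = ρ_ice t / u = 0.9023 × 2530 m/678 m = 3.37 g/cm³.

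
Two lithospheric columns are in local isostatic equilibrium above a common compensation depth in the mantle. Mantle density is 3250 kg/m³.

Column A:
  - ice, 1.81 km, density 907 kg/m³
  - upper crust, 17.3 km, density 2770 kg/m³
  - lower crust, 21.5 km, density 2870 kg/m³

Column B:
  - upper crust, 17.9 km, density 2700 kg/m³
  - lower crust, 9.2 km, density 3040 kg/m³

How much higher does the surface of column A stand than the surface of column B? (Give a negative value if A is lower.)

For any compensation level in the mantle, the mantle terms cancel and isostasy reduces to e = (Σt_A − Σt_B) − (Σ(ρt)_A − Σ(ρt)_B) / ρ_m.
Σt_A = 40.61 km; Σt_B = 27.1 km; Σ(ρt)_A = 111267.67; Σ(ρt)_B = 76298 (in km·kg/m³).
e = (40.61 − 27.1) − (111267.67 − 76298) / 3250 = 2.75 km.

2.75 km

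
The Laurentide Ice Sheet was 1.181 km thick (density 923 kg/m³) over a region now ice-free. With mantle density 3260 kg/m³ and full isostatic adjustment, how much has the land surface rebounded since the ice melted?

0.334 km

Removing the load lets mantle flow back in; uplift u satisfies ρ_ice t = ρ_m u.
u = t ρ_ice/ρ_m = 1.181 km × 923/3260 = 0.334 km.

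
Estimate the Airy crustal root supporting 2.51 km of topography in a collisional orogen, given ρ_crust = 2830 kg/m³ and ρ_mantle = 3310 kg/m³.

Equating mass per unit area of the two columns: the weight of the topography is balanced by the buoyancy of the root, ρ_c h = (ρ_m − ρ_c) r.
r = h · ρ_c / (ρ_m − ρ_c) = 2.51 km × 2830 / (3310 − 2830) = 14.8 km.

14.8 km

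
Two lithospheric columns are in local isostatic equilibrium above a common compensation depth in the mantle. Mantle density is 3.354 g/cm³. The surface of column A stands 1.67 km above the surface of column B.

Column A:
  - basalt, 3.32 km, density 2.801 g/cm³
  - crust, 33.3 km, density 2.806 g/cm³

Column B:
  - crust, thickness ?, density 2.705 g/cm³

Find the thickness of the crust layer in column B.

22.3 km

Take the compensation level at the base of the deeper column (depth z_c below the surface of column A) and equate Σ ρ_i t_i down to z_c; mantle fills any gap and the z_c terms cancel.
Column A: 3.32×2.801 + 33.3×2.806 + (z_c − 36.62)×3.354
Column B: 1.67×0 + x×2.705 + (z_c − 1.67 − 0 − x)×3.354
The z_c×3.354 term appears on both sides and cancels. Collect the known terms of each column as K = Σ(ρt)_known − 3.354 × (depth of known layers): K_A = 102.73912 − 3.354×36.62 = −20.08436; K_B = 0 − 3.354×(1.67 + 0) = −5.60118.
Balance: K_A = K_B − x×(3.354 − 2.705), so x = (K_B − K_A)/(3.354 − 2.705) = 14.4832/0.649 = 22.3 km.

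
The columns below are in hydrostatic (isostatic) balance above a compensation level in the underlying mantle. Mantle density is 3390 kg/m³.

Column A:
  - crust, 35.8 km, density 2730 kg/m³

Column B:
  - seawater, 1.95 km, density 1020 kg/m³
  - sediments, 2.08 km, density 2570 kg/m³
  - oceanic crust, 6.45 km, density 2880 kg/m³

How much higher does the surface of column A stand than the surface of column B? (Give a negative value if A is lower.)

4.13 km

For any compensation level in the mantle, the mantle terms cancel and isostasy reduces to e = (Σt_A − Σt_B) − (Σ(ρt)_A − Σ(ρt)_B) / ρ_m.
Σt_A = 35.8 km; Σt_B = 10.48 km; Σ(ρt)_A = 97734; Σ(ρt)_B = 25910.6 (in km·kg/m³).
e = (35.8 − 10.48) − (97734 − 25910.6) / 3390 = 4.13 km.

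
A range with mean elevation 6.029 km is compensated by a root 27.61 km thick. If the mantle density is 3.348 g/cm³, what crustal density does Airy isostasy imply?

2.75 g/cm³

ρ_c h = (ρ_m − ρ_c) r → ρ_c (h + r) = ρ_m r → ρ_c = ρ_m r / (h + r).
ρ_c = 3.348 × 27.61 km / (6.029 km + 27.61 km) = 2.75 g/cm³.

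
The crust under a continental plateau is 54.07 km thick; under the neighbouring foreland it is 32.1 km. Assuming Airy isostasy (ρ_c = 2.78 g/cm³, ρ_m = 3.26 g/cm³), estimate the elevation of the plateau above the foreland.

3.23 km

Excess crust Δ = 54.07 km − 32.1 km = 21.97 km, split between elevation h and root r with h + r = Δ.
Airy balance ρ_c h = (ρ_m − ρ_c) r gives r = h ρ_c/(ρ_m − ρ_c), so h (1 + ρ_c/(ρ_m − ρ_c)) = Δ, i.e. h = Δ (ρ_m − ρ_c)/ρ_m.
h = 21.97 km × 0.48/3.26 = 3.23 km.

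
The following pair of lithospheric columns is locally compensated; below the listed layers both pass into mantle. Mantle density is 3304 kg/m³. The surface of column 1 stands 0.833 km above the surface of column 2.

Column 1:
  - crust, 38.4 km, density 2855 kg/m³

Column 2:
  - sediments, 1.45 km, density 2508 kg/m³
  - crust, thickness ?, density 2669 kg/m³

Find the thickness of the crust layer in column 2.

Take the compensation level at the base of the deeper column (depth z_c below the surface of column 1) and equate Σ ρ_i t_i down to z_c; mantle fills any gap and the z_c terms cancel.
Column 1: 38.4×2855 + (z_c − 38.4)×3304
Column 2: 0.833×0 + 1.45×2508 + x×2669 + (z_c − 0.833 − 1.45 − x)×3304
The z_c×3304 term appears on both sides and cancels. Collect the known terms of each column as K = Σ(ρt)_known − 3304 × (depth of known layers): K_1 = 109632 − 3304×38.4 = −17241.6; K_2 = 3636.6 − 3304×(0.833 + 1.45) = −3906.432.
Balance: K_1 = K_2 − x×(3304 − 2669), so x = (K_2 − K_1)/(3304 − 2669) = 13335.2/635 = 21 km.

21 km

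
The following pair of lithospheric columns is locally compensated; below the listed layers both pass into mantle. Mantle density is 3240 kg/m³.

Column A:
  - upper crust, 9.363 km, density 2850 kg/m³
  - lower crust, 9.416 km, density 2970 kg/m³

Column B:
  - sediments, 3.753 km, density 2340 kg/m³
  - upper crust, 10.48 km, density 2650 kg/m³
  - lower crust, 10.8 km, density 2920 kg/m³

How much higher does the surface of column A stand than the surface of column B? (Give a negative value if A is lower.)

For any compensation level in the mantle, the mantle terms cancel and isostasy reduces to e = (Σt_A − Σt_B) − (Σ(ρt)_A − Σ(ρt)_B) / ρ_m.
Σt_A = 18.779 km; Σt_B = 25.033 km; Σ(ρt)_A = 54650.07; Σ(ρt)_B = 68090.02 (in km·kg/m³).
e = (18.779 − 25.033) − (54650.07 − 68090.02) / 3240 = −2.11 km.

−2.11 km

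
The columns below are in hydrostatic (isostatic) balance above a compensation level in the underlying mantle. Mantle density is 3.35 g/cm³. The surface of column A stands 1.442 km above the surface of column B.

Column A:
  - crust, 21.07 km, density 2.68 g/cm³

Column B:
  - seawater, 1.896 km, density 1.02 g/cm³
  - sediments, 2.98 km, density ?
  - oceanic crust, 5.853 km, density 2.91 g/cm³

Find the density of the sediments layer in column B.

Take the compensation level at the base of the deeper column (depth z_c below the surface of column A) and equate Σ ρ_i t_i down to z_c; mantle fills any gap and the z_c terms cancel.
Column A: 21.07×2.68 + (z_c − 21.07)×3.35
Column B: 1.442×0 + 1.896×1.02 + 2.98×ρ + 5.853×2.91 + (z_c − 1.442 − 10.729)×3.35
The z_c×3.35 term appears on both sides and cancels. Collect the known terms of each column as K = Σ(ρt)_known − 3.35 × (depth of known layers): K_A = 56.4676 − 3.35×21.07 = −14.1169; K_B = 18.96615 − 3.35×(1.442 + 10.729) = −21.8067.
Balance: K_A = K_B + 2.98×ρ, so ρ = (K_A − K_B)/2.98 = 7.6898/2.98 = 2.58 g/cm³.

2.58 g/cm³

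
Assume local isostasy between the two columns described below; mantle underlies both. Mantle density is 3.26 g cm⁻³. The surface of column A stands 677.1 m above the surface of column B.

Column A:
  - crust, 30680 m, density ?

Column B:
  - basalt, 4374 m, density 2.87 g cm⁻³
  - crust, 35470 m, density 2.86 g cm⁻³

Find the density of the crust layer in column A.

2.67 g cm⁻³

Take the compensation level at the base of the deeper column (depth z_c below the surface of column A) and equate Σ ρ_i t_i down to z_c; mantle fills any gap and the z_c terms cancel.
Column A: 30680×ρ + (z_c − 30680)×3.26
Column B: 677.1×0 + 4374×2.87 + 35470×2.86 + (z_c − 677.1 − 39844)×3.26
The z_c×3.26 term appears on both sides and cancels. Collect the known terms of each column as K = Σ(ρt)_known − 3.26 × (depth of known layers): K_A = 0 − 3.26×30680 = −100016.8; K_B = 113997.58 − 3.26×(677.1 + 39844) = −18101.206.
Balance: K_A + 30680×ρ = K_B, so ρ = (K_B − K_A)/30680 = 81915.6/30680 = 2.67 g cm⁻³.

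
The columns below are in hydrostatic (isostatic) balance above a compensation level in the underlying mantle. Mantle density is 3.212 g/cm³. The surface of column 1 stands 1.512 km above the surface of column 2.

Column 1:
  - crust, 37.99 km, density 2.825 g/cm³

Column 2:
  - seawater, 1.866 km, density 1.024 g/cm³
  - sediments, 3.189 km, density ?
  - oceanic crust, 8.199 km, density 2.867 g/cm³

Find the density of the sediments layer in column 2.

2.29 g/cm³

Take the compensation level at the base of the deeper column (depth z_c below the surface of column 1) and equate Σ ρ_i t_i down to z_c; mantle fills any gap and the z_c terms cancel.
Column 1: 37.99×2.825 + (z_c − 37.99)×3.212
Column 2: 1.512×0 + 1.866×1.024 + 3.189×ρ + 8.199×2.867 + (z_c − 1.512 − 13.254)×3.212
The z_c×3.212 term appears on both sides and cancels. Collect the known terms of each column as K = Σ(ρt)_known − 3.212 × (depth of known layers): K_1 = 107.32175 − 3.212×37.99 = −14.70213; K_2 = 25.417317 − 3.212×(1.512 + 13.254) = −22.011075.
Balance: K_1 = K_2 + 3.189×ρ, so ρ = (K_1 − K_2)/3.189 = 7.30894/3.189 = 2.29 g/cm³.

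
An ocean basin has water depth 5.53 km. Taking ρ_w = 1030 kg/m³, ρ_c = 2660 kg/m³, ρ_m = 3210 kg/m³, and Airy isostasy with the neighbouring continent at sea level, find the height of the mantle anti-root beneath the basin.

16.4 km

In Airy isostatic equilibrium: replacing crust with seawater at the top is compensated by replacing crust with mantle at the base: d (ρ_c − ρ_w) = a (ρ_m − ρ_c).
a = d (ρ_c − ρ_w)/(ρ_m − ρ_c) = 5.53 km × 1630/550 = 16.4 km.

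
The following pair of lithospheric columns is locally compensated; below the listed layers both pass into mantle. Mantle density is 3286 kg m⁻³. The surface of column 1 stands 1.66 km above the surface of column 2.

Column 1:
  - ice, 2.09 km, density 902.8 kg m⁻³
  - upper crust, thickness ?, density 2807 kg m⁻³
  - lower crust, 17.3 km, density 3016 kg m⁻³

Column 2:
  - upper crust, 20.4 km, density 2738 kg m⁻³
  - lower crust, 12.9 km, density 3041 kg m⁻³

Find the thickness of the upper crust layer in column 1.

21.2 km

Take the compensation level at the base of the deeper column (depth z_c below the surface of column 1) and equate Σ ρ_i t_i down to z_c; mantle fills any gap and the z_c terms cancel.
Column 1: 2.09×902.8 + x×2807 + 17.3×3016 + (z_c − 19.39 − x)×3286
Column 2: 1.66×0 + 20.4×2738 + 12.9×3041 + (z_c − 1.66 − 33.3)×3286
The z_c×3286 term appears on both sides and cancels. Collect the known terms of each column as K = Σ(ρt)_known − 3286 × (depth of known layers): K_1 = 54063.652 − 3286×19.39 = −9651.888; K_2 = 95084.1 − 3286×(1.66 + 33.3) = −19794.46.
Balance: K_1 − x×(3286 − 2807) = K_2, so x = (K_1 − K_2)/(3286 − 2807) = 10142.6/479 = 21.2 km.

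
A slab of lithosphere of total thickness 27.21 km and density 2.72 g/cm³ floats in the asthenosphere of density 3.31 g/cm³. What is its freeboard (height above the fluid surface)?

4.85 km

Floating equilibrium: submerged depth d = t ρ_obj/ρ_fluid = 27.21 km × 2.72/3.31 = 22.36 km.
Freeboard = t − d = 27.21 km − 22.36 km = 4.85 km.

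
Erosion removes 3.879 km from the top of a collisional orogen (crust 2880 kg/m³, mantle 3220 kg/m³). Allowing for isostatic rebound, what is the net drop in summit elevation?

Rebound u = e ρ_c/ρ_m = 3.879 km × 2880/3220 = 3.469 km.
Net surface drop = e − u = 3.879 km − 3.469 km = e (ρ_m − ρ_c)/ρ_m = 0.41 km.

0.41 km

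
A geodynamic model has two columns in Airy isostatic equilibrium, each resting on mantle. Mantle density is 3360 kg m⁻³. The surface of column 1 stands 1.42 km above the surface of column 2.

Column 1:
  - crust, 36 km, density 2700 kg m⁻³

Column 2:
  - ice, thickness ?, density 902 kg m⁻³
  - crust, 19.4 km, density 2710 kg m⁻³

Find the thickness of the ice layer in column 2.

2.6 km

Take the compensation level at the base of the deeper column (depth z_c below the surface of column 1) and equate Σ ρ_i t_i down to z_c; mantle fills any gap and the z_c terms cancel.
Column 1: 36×2700 + (z_c − 36)×3360
Column 2: 1.42×0 + x×902 + 19.4×2710 + (z_c − 1.42 − 19.4 − x)×3360
The z_c×3360 term appears on both sides and cancels. Collect the known terms of each column as K = Σ(ρt)_known − 3360 × (depth of known layers): K_1 = 97200 − 3360×36 = −23760; K_2 = 52574 − 3360×(1.42 + 19.4) = −17381.2.
Balance: K_1 = K_2 − x×(3360 − 902), so x = (K_2 − K_1)/(3360 − 902) = 6378.8/2458 = 2.6 km.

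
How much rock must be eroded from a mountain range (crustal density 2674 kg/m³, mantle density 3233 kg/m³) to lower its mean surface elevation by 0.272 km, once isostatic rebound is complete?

1.57 km

Net drop Δ = e − u = e − e ρ_c/ρ_m = e (ρ_m − ρ_c)/ρ_m.
e = Δ ρ_m/(ρ_m − ρ_c) = 0.272 km × 3233/559 = 1.57 km.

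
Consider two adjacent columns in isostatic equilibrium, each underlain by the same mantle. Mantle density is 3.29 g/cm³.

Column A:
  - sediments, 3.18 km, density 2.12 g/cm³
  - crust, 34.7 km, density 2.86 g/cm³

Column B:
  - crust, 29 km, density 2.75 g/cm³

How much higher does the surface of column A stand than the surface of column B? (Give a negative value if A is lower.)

For any compensation level in the mantle, the mantle terms cancel and isostasy reduces to e = (Σt_A − Σt_B) − (Σ(ρt)_A − Σ(ρt)_B) / ρ_m.
Σt_A = 37.88 km; Σt_B = 29 km; Σ(ρt)_A = 105.9836; Σ(ρt)_B = 79.75 (in km·g/cm³).
e = (37.88 − 29) − (105.9836 − 79.75) / 3.29 = 0.906 km.

0.906 km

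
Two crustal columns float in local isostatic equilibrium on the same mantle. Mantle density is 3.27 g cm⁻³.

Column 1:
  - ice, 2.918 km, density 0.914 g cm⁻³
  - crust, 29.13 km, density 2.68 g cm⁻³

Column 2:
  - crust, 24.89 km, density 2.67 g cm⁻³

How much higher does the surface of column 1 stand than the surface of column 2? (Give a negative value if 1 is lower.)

For any compensation level in the mantle, the mantle terms cancel and isostasy reduces to e = (Σt_1 − Σt_2) − (Σ(ρt)_1 − Σ(ρt)_2) / ρ_m.
Σt_1 = 32.048 km; Σt_2 = 24.89 km; Σ(ρt)_1 = 80.735452; Σ(ρt)_2 = 66.4563 (in km·g cm⁻³).
e = (32.048 − 24.89) − (80.735452 − 66.4563) / 3.27 = 2.79 km.

2.79 km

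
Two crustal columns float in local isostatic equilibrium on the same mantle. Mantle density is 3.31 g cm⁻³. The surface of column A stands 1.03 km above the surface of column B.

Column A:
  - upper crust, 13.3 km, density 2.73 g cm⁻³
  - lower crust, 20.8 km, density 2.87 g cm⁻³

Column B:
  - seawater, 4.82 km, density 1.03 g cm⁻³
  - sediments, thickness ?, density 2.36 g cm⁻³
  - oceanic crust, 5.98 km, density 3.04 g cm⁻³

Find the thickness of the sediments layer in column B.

0.897 km

Take the compensation level at the base of the deeper column (depth z_c below the surface of column A) and equate Σ ρ_i t_i down to z_c; mantle fills any gap and the z_c terms cancel.
Column A: 13.3×2.73 + 20.8×2.87 + (z_c − 34.1)×3.31
Column B: 1.03×0 + 4.82×1.03 + x×2.36 + 5.98×3.04 + (z_c − 1.03 − 10.8 − x)×3.31
The z_c×3.31 term appears on both sides and cancels. Collect the known terms of each column as K = Σ(ρt)_known − 3.31 × (depth of known layers): K_A = 96.005 − 3.31×34.1 = −16.866; K_B = 23.1438 − 3.31×(1.03 + 10.8) = −16.0135.
Balance: K_A = K_B − x×(3.31 − 2.36), so x = (K_B − K_A)/(3.31 − 2.36) = 0.8525/0.95 = 0.897 km.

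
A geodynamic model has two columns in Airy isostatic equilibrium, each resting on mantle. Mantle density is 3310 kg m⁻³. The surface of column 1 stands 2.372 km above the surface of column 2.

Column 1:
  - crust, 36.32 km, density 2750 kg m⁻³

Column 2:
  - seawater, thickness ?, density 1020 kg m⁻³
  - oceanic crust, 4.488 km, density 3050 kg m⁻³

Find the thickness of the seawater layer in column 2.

Take the compensation level at the base of the deeper column (depth z_c below the surface of column 1) and equate Σ ρ_i t_i down to z_c; mantle fills any gap and the z_c terms cancel.
Column 1: 36.32×2750 + (z_c − 36.32)×3310
Column 2: 2.372×0 + x×1020 + 4.488×3050 + (z_c − 2.372 − 4.488 − x)×3310
The z_c×3310 term appears on both sides and cancels. Collect the known terms of each column as K = Σ(ρt)_known − 3310 × (depth of known layers): K_1 = 99880 − 3310×36.32 = −20339.2; K_2 = 13688.4 − 3310×(2.372 + 4.488) = −9018.2.
Balance: K_1 = K_2 − x×(3310 − 1020), so x = (K_2 − K_1)/(3310 − 1020) = 11321/2290 = 4.94 km.

4.94 km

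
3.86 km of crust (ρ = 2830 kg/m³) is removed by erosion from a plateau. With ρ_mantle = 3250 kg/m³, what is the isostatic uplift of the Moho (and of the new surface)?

Unloading: uplift u = e ρ_c/ρ_m = 3.86 km × 2830/3250 = 3.36 km.

3.36 km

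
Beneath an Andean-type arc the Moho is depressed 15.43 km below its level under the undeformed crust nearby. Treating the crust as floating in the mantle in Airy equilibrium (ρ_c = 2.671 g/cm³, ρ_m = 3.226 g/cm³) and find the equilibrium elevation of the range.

By Archimedes' principle applied to the lithosphere: ρ_c h = (ρ_m − ρ_c) r.
h = r (ρ_m − ρ_c) / ρ_c = 15.43 km × (3.226 − 2.671) / 2.671 = 3.21 km.

3.21 km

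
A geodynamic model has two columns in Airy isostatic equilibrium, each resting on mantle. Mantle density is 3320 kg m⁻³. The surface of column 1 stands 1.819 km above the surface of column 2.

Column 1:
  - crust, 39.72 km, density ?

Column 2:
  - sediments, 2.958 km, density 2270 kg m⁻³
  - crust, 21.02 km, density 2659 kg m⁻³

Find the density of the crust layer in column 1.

Take the compensation level at the base of the deeper column (depth z_c below the surface of column 1) and equate Σ ρ_i t_i down to z_c; mantle fills any gap and the z_c terms cancel.
Column 1: 39.72×ρ + (z_c − 39.72)×3320
Column 2: 1.819×0 + 2.958×2270 + 21.02×2659 + (z_c − 1.819 − 23.978)×3320
The z_c×3320 term appears on both sides and cancels. Collect the known terms of each column as K = Σ(ρt)_known − 3320 × (depth of known layers): K_1 = 0 − 3320×39.72 = −131870.4; K_2 = 62606.84 − 3320×(1.819 + 23.978) = −23039.2.
Balance: K_1 + 39.72×ρ = K_2, so ρ = (K_2 − K_1)/39.72 = 108831/39.72 = 2740 kg m⁻³.

2740 kg m⁻³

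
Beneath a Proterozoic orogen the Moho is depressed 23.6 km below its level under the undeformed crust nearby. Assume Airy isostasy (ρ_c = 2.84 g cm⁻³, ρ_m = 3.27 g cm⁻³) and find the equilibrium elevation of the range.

Equating mass per unit area of the two columns: ρ_c h = (ρ_m − ρ_c) r.
h = r (ρ_m − ρ_c) / ρ_c = 23.6 km × (3.27 − 2.84) / 2.84 = 3.57 km.

3.57 km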